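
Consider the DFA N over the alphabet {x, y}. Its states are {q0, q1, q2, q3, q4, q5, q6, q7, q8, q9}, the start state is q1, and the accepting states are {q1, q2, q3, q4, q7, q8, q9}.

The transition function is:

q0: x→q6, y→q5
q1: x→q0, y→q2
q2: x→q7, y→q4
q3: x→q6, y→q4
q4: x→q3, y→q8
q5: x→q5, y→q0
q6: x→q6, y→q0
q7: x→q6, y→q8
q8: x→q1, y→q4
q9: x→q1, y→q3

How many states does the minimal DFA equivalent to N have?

States {q9} cannot be reached from the start state, so discard them.
P0 = {q1,q2,q3,q4,q7,q8} | {q0,q5,q6}.
Split {q1,q2,q3,q4,q7,q8} by δ(·,x) → {q1,q3,q7} and {q2,q4,q8}.
No further refinement is possible. Final partition (3 blocks): {q1,q3,q7} | {q0,q5,q6} | {q2,q4,q8}.

3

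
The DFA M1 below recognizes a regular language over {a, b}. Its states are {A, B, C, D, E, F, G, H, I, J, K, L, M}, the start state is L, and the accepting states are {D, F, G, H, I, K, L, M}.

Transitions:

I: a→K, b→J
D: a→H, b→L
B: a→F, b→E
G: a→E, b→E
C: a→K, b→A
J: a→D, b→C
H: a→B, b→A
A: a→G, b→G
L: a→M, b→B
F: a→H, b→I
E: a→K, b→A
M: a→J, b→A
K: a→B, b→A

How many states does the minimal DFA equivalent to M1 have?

P0 = {D,F,G,H,I,K,L,M} | {A,B,C,E,J}.
Refine {D,F,G,H,I,K,L,M} on symbol a: members go to different blocks, giving {D,F,I,L} and {G,H,K,M}.
Split {D,F,I,L} by δ(·,b) → {D,F} and {I,L}.
Split {A,B,C,E,J} by δ(·,a) → {A,C,E} and {B,J}.
On input b, block {A,C,E} splits into {C,E} and {A}.
Refine {G,H,K,M} on symbol a: members go to different blocks, giving {H,K,M} and {G}.
No further refinement is possible. Final partition (7 blocks): {D,F} | {C,E} | {H,K,M} | {I,L} | {B,J} | {A} | {G}.

7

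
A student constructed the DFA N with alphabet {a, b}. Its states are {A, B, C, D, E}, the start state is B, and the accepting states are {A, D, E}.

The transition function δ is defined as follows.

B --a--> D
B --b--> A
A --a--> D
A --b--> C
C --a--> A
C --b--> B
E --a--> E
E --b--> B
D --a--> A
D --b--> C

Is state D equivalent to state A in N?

First remove the unreachable states {E}; 4 states remain.
P0 = {A,D} | {B,C}.
Split {B,C} by δ(·,b) → {B} and {C}.
The partition is now stable with 3 blocks: {A,D} | {B} | {C}.
D and A lie in the same block of the stable partition, so they are equivalent — no string distinguishes them.

Yes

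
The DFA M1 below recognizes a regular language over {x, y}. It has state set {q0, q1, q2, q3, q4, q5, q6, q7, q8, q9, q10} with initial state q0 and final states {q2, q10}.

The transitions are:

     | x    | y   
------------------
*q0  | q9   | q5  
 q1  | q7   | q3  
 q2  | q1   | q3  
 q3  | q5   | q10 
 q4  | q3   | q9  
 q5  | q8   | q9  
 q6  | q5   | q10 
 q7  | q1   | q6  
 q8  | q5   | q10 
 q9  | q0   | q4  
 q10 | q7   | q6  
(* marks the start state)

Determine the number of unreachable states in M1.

BFS from q0 reaches {q0, q1, q3, q4, q5, q6, q7, q8, q9, q10}; the 1 state(s) q2 are never visited.

1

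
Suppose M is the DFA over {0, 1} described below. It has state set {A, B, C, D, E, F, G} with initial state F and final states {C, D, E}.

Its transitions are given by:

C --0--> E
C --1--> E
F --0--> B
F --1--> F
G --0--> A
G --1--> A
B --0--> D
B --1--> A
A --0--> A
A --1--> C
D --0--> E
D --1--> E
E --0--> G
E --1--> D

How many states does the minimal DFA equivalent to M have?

All states are reachable from the start state.
P0 = {C,D,E} | {A,B,F,G}.
Split {C,D,E} by δ(·,0) → {C,D} and {E}.
Refine {A,B,F,G} on symbol 0: members go to different blocks, giving {A,F,G} and {B}.
Refine {A,F,G} on symbol 0: members go to different blocks, giving {A,G} and {F}.
On input 1, block {A,G} splits into {A} and {G}.
No further refinement is possible. Final partition (6 blocks): {C,D} | {A} | {E} | {B} | {F} | {G}.

6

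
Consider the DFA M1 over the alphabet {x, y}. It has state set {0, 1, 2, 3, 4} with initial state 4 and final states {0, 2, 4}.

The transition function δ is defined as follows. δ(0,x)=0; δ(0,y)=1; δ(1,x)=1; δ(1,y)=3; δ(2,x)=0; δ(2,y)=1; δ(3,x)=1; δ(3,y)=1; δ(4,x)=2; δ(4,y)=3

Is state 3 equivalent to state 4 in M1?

No

Every state is reachable, so we keep all 5.
P0 = {0,2,4} | {1,3}.
Stable partition: {0,2,4} | {1,3} — 2 equivalence classes.
3 and 4 end up in different blocks, so they are distinguishable. For instance, the string 'ε' is accepted from only 4.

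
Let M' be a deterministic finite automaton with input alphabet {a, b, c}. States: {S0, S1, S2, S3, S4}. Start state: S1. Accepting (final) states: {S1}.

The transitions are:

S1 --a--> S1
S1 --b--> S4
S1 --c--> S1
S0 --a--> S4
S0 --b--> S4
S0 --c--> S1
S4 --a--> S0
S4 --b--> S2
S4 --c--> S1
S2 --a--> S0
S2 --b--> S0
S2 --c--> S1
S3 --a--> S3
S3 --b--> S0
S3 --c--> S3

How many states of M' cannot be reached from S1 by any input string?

BFS from S1 reaches {S0, S1, S2, S4}; the 1 state(s) S3 are never visited.

1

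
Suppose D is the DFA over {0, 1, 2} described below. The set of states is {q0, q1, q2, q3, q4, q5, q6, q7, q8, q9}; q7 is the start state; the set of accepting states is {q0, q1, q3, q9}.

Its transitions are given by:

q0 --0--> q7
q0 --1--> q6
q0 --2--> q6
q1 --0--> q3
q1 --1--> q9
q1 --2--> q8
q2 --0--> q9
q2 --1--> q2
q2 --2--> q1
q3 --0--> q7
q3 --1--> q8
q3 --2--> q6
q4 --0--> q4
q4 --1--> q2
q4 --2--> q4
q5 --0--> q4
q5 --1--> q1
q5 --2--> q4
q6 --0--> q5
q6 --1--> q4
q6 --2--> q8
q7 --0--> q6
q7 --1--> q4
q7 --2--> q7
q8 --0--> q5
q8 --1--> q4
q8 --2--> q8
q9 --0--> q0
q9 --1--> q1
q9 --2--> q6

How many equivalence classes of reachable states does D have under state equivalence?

P0 = {q0,q1,q3,q9} | {q2,q4,q5,q6,q7,q8}.
Split {q0,q1,q3,q9} by δ(·,0) → {q0,q3} and {q1,q9}.
Split {q2,q4,q5,q6,q7,q8} by δ(·,0) → {q4,q5,q6,q7,q8} and {q2}.
On input 1, block {q4,q5,q6,q7,q8} splits into {q6,q7,q8} and {q4} and {q5}.
Split {q6,q7,q8} by δ(·,0) → {q6,q8} and {q7}.
The partition is now stable with 7 blocks: {q0,q3} | {q6,q8} | {q1,q9} | {q2} | {q4} | {q5} | {q7}.

7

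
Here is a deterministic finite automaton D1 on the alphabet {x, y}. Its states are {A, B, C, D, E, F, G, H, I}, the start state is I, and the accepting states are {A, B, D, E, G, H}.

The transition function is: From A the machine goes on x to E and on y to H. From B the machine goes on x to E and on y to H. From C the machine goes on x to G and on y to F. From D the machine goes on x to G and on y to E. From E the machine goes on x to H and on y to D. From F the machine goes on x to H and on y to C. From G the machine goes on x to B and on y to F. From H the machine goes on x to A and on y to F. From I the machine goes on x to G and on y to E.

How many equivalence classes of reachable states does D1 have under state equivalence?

5

Start with accepting vs non-accepting: {A,B,D,E,G,H} | {C,F,I}.
On input y, block {A,B,D,E,G,H} splits into {A,B,D,E} and {G,H}.
Split {A,B,D,E} by δ(·,x) → {A,B} and {D,E}.
On input y, block {C,F,I} splits into {C,F} and {I}.
Stable partition: {A,B} | {C,F} | {G,H} | {D,E} | {I} — 5 equivalence classes.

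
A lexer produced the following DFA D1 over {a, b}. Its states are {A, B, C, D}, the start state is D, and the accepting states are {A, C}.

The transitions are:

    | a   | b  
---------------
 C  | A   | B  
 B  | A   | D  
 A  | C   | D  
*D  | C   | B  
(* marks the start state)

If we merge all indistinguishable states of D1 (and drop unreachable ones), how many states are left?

Every state is reachable, so we keep all 4.
Initial partition by acceptance: {A,C} | {B,D}.
The partition is now stable with 2 blocks: {A,C} | {B,D}.

2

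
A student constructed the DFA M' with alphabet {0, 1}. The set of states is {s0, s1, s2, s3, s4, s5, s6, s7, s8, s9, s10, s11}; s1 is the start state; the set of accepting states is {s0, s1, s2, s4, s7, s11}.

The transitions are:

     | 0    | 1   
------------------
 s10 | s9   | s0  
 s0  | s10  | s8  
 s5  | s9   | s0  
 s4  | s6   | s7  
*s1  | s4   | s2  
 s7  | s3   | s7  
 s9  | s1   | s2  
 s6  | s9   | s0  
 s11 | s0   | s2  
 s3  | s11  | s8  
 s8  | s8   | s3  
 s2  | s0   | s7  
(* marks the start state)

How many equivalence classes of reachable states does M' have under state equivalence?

First remove the unreachable states {s5}; 11 states remain.
Start with accepting vs non-accepting: {s0,s1,s2,s4,s7,s11} | {s3,s6,s8,s9,s10}.
Refine {s0,s1,s2,s4,s7,s11} on symbol 0: members go to different blocks, giving {s0,s4,s7} and {s1,s2,s11}.
Split {s0,s4,s7} by δ(·,1) → {s4,s7} and {s0}.
On input 0, block {s3,s6,s8,s9,s10} splits into {s6,s8,s10} and {s3,s9}.
On input 0, block {s4,s7} splits into {s4} and {s7}.
Split {s6,s8,s10} by δ(·,0) → {s6,s10} and {s8}.
Split {s1,s2,s11} by δ(·,0) → {s2,s11} and {s1}.
Split {s2,s11} by δ(·,1) → {s2} and {s11}.
Split {s3,s9} by δ(·,0) → {s3} and {s9}.
Stable partition: {s4} | {s6,s10} | {s2} | {s0} | {s3} | {s7} | {s8} | {s1} | {s11} | {s9} — 10 equivalence classes.

10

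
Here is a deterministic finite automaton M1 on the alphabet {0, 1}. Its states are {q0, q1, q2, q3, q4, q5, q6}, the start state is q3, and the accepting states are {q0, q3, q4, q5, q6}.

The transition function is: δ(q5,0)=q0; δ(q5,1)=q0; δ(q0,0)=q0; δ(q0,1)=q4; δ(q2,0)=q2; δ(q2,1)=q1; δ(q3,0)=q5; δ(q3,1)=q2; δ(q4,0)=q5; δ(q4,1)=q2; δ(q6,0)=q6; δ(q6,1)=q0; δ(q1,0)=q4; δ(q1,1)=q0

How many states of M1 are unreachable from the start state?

No path from q3 leads to q6; the other 6 states are all reachable.

1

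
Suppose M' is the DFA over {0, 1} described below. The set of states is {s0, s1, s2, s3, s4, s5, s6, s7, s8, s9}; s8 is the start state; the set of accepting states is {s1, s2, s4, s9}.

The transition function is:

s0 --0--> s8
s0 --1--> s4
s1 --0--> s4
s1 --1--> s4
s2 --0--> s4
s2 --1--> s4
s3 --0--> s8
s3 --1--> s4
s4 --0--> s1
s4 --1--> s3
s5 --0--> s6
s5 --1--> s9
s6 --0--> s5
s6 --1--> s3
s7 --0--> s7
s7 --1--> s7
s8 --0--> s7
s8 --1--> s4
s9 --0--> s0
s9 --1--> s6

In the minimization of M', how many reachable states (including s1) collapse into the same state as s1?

States {s0,s2,s5,s6,s9} cannot be reached from the start state, so discard them.
P0 = {s1,s4} | {s3,s7,s8}.
Refine {s1,s4} on symbol 1: members go to different blocks, giving {s1} and {s4}.
Refine {s3,s7,s8} on symbol 1: members go to different blocks, giving {s3,s8} and {s7}.
Split {s3,s8} by δ(·,0) → {s3} and {s8}.
Stable partition: {s1} | {s3} | {s4} | {s7} | {s8} — 5 equivalence classes.
State s1 belongs to the block {s1}, which has 1 states.

1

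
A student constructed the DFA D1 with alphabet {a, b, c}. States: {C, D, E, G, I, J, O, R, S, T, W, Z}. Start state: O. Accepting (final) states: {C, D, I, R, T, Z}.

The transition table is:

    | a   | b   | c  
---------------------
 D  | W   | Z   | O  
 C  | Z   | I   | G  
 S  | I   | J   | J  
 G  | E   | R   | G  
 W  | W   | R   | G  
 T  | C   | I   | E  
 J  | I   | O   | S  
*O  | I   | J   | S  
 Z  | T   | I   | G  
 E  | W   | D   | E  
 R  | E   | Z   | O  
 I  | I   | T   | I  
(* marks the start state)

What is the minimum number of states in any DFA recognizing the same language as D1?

All states are reachable from the start state.
Initial partition by acceptance: {C,D,I,R,T,Z} | {E,G,J,O,S,W}.
Refine {C,D,I,R,T,Z} on symbol a: members go to different blocks, giving {C,I,T,Z} and {D,R}.
Split {C,I,T,Z} by δ(·,c) → {C,T,Z} and {I}.
Refine {E,G,J,O,S,W} on symbol a: members go to different blocks, giving {J,O,S} and {E,G,W}.
The partition is now stable with 5 blocks: {C,T,Z} | {J,O,S} | {D,R} | {I} | {E,G,W}.

5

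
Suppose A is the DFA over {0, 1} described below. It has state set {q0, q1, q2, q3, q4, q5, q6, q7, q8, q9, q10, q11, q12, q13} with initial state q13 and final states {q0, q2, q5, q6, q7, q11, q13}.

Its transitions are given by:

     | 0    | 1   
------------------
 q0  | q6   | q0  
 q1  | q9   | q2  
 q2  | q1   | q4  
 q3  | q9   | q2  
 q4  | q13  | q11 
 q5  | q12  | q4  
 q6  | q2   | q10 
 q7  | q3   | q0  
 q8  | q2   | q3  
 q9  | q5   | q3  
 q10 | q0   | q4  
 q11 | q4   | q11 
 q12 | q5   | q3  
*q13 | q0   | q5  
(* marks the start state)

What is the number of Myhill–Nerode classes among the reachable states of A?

Reachable states from the start: {q0,q1,q2,q3,q4,q5,q6,q9,q10,q11,q12,q13}. Unreachable: {q7,q8} — drop them.
P0 = {q0,q2,q5,q6,q11,q13} | {q1,q3,q4,q9,q10,q12}.
Split {q0,q2,q5,q6,q11,q13} by δ(·,0) → {q0,q6,q13} and {q2,q5,q11}.
On input 0, block {q0,q6,q13} splits into {q0,q13} and {q6}.
On input 0, block {q0,q13} splits into {q0} and {q13}.
On input 0, block {q1,q3,q4,q9,q10,q12} splits into {q1,q3} and {q9,q12} and {q4} and {q10}.
On input 0, block {q2,q5,q11} splits into {q2} and {q5} and {q11}.
The partition is now stable with 10 blocks: {q0} | {q1,q3} | {q2} | {q6} | {q13} | {q9,q12} | {q4} | {q10} | {q5} | {q11}.

10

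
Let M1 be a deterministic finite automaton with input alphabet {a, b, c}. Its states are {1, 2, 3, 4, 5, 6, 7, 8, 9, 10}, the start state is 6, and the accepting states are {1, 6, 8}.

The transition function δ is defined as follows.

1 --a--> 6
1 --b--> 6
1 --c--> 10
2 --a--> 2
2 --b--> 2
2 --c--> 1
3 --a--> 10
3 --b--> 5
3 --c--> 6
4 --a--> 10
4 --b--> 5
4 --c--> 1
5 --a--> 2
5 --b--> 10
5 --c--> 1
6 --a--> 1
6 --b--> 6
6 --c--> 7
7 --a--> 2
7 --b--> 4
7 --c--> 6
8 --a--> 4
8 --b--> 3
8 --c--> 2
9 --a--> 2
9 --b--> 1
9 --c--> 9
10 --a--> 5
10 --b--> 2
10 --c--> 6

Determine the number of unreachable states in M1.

BFS from 6 reaches {1, 2, 4, 5, 6, 7, 10}; the 3 state(s) 3, 8, 9 are never visited.

3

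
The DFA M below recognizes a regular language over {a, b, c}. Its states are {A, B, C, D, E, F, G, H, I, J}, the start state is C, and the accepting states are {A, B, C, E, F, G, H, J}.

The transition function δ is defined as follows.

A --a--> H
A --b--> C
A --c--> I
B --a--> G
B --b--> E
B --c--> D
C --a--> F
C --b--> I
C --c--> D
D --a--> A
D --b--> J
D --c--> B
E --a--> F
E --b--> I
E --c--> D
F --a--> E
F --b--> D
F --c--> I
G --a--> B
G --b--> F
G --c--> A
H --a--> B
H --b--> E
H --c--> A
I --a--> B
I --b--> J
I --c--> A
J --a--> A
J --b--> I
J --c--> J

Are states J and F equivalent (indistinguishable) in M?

Start with accepting vs non-accepting: {A,B,C,E,F,G,H,J} | {D,I}.
Split {A,B,C,E,F,G,H,J} by δ(·,b) → {A,B,G,H} and {C,E,F,J}.
On input c, block {A,B,G,H} splits into {A,B} and {G,H}.
On input a, block {C,E,F,J} splits into {C,E,F} and {J}.
No further refinement is possible. Final partition (5 blocks): {A,B} | {D,I} | {C,E,F} | {G,H} | {J}.
J and F end up in different blocks, so they are distinguishable. For instance, the string 'c' is accepted from only J.

No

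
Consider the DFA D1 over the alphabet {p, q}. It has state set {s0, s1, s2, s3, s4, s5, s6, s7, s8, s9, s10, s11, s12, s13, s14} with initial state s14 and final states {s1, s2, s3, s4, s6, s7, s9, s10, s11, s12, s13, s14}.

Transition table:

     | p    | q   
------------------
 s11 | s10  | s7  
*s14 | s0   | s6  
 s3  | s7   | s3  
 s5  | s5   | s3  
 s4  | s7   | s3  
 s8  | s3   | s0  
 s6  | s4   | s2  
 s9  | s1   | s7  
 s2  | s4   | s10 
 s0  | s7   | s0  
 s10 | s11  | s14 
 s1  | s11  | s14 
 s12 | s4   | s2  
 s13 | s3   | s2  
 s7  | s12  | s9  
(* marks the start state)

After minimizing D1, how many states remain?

States {s5,s8,s13} cannot be reached from the start state, so discard them.
Start with accepting vs non-accepting: {s1,s2,s3,s4,s6,s7,s9,s10,s11,s12,s14} | {s0}.
Refine {s1,s2,s3,s4,s6,s7,s9,s10,s11,s12,s14} on symbol p: members go to different blocks, giving {s1,s2,s3,s4,s6,s7,s9,s10,s11,s12} and {s14}.
On input q, block {s1,s2,s3,s4,s6,s7,s9,s10,s11,s12} splits into {s2,s3,s4,s6,s7,s9,s11,s12} and {s1,s10}.
Split {s2,s3,s4,s6,s7,s9,s11,s12} by δ(·,p) → {s2,s3,s4,s6,s7,s12} and {s9,s11}.
On input q, block {s2,s3,s4,s6,s7,s12} splits into {s3,s4,s6,s12} and {s2} and {s7}.
On input p, block {s3,s4,s6,s12} splits into {s3,s4} and {s6,s12}.
Stable partition: {s3,s4} | {s0} | {s14} | {s1,s10} | {s9,s11} | {s2} | {s7} | {s6,s12} — 8 equivalence classes.

8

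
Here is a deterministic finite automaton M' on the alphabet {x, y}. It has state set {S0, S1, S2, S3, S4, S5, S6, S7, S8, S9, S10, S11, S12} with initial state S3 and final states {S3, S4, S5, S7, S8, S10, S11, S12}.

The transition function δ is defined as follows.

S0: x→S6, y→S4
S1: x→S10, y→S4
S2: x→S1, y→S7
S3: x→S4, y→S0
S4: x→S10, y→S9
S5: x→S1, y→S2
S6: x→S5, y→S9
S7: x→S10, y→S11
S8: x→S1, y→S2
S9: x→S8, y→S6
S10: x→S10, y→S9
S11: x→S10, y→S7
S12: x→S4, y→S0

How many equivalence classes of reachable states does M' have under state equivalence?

Reachable states from the start: {S0,S1,S2,S3,S4,S5,S6,S7,S8,S9,S10,S11}. Unreachable: {S12} — drop them.
P0 = {S3,S4,S5,S7,S8,S10,S11} | {S0,S1,S2,S6,S9}.
On input x, block {S3,S4,S5,S7,S8,S10,S11} splits into {S3,S4,S7,S10,S11} and {S5,S8}.
Refine {S3,S4,S7,S10,S11} on symbol y: members go to different blocks, giving {S3,S4,S10} and {S7,S11}.
Split {S0,S1,S2,S6,S9} by δ(·,x) → {S0,S2} and {S6,S9} and {S1}.
Refine {S3,S4,S10} on symbol y: members go to different blocks, giving {S4,S10} and {S3}.
Split {S0,S2} by δ(·,x) → {S0} and {S2}.
The partition is now stable with 8 blocks: {S4,S10} | {S0} | {S5,S8} | {S7,S11} | {S6,S9} | {S1} | {S3} | {S2}.

8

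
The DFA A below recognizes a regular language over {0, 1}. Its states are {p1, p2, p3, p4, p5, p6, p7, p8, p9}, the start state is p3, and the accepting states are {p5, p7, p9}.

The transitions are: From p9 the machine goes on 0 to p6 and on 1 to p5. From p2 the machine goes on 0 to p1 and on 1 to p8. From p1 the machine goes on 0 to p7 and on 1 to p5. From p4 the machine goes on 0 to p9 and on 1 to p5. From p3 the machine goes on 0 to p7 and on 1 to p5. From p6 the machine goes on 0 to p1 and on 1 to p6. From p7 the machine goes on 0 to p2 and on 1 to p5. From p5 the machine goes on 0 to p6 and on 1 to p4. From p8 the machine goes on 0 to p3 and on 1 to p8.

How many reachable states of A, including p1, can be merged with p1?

3

Start with accepting vs non-accepting: {p5,p7,p9} | {p1,p2,p3,p4,p6,p8}.
On input 1, block {p5,p7,p9} splits into {p7,p9} and {p5}.
On input 0, block {p1,p2,p3,p4,p6,p8} splits into {p1,p3,p4} and {p2,p6,p8}.
The partition is now stable with 4 blocks: {p7,p9} | {p1,p3,p4} | {p5} | {p2,p6,p8}.
State p1 belongs to the block {p1,p3,p4}, which has 3 states.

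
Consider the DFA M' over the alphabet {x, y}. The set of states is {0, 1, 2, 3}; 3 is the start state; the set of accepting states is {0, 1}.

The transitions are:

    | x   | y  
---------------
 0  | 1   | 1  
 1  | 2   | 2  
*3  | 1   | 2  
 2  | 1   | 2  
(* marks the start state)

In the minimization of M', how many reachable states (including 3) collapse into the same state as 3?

Reachable states from the start: {1,2,3}. Unreachable: {0} — drop them.
Start with accepting vs non-accepting: {1} | {2,3}.
Stable partition: {1} | {2,3} — 2 equivalence classes.
State 3 belongs to the block {2,3}, which has 2 states.

2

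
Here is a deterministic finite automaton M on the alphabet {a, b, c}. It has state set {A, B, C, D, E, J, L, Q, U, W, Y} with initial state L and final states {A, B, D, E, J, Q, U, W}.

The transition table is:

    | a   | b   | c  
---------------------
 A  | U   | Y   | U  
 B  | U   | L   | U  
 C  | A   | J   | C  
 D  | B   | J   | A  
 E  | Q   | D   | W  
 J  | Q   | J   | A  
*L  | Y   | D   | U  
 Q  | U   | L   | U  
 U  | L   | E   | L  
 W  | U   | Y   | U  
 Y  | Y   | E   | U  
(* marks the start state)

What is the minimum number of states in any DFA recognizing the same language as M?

Reachable states from the start: {A,B,D,E,J,L,Q,U,W,Y}. Unreachable: {C} — drop them.
Start with accepting vs non-accepting: {A,B,D,E,J,Q,U,W} | {L,Y}.
Split {A,B,D,E,J,Q,U,W} by δ(·,a) → {A,B,D,E,J,Q,W} and {U}.
On input a, block {A,B,D,E,J,Q,W} splits into {A,B,Q,W} and {D,E,J}.
No further refinement is possible. Final partition (4 blocks): {A,B,Q,W} | {L,Y} | {U} | {D,E,J}.

4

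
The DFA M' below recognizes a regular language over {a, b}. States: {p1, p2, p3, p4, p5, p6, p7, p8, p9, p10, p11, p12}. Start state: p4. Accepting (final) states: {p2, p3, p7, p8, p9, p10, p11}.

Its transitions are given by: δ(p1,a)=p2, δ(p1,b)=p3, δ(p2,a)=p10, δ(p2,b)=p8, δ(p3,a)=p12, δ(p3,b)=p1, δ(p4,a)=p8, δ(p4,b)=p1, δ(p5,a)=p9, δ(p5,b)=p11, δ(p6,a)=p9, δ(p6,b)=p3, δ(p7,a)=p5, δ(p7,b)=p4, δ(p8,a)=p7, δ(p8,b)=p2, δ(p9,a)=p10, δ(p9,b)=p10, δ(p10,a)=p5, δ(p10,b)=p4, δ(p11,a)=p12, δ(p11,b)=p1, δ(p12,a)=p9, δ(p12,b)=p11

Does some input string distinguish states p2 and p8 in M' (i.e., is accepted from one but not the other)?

No

Reachable states from the start: {p1,p2,p3,p4,p5,p7,p8,p9,p10,p11,p12}. Unreachable: {p6} — drop them.
Start with accepting vs non-accepting: {p2,p3,p7,p8,p9,p10,p11} | {p1,p4,p5,p12}.
Refine {p2,p3,p7,p8,p9,p10,p11} on symbol a: members go to different blocks, giving {p3,p7,p10,p11} and {p2,p8,p9}.
Split {p1,p4,p5,p12} by δ(·,b) → {p1,p5,p12} and {p4}.
On input b, block {p3,p7,p10,p11} splits into {p3,p11} and {p7,p10}.
On input b, block {p2,p8,p9} splits into {p2,p8} and {p9}.
On input a, block {p1,p5,p12} splits into {p5,p12} and {p1}.
No further refinement is possible. Final partition (7 blocks): {p3,p11} | {p5,p12} | {p2,p8} | {p4} | {p7,p10} | {p9} | {p1}.
p2 and p8 lie in the same block of the stable partition, so they are equivalent — no string distinguishes them.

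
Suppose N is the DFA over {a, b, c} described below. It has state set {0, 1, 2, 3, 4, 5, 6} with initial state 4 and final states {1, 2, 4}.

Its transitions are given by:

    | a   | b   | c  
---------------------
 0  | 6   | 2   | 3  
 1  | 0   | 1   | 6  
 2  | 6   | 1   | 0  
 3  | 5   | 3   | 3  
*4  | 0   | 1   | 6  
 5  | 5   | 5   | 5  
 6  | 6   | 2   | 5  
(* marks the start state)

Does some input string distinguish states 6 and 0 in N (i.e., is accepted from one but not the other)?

Every state is reachable, so we keep all 7.
Initial partition by acceptance: {1,2,4} | {0,3,5,6}.
Split {0,3,5,6} by δ(·,b) → {0,6} and {3,5}.
The partition is now stable with 3 blocks: {1,2,4} | {0,6} | {3,5}.
6 and 0 lie in the same block of the stable partition, so they are equivalent — no string distinguishes them.

No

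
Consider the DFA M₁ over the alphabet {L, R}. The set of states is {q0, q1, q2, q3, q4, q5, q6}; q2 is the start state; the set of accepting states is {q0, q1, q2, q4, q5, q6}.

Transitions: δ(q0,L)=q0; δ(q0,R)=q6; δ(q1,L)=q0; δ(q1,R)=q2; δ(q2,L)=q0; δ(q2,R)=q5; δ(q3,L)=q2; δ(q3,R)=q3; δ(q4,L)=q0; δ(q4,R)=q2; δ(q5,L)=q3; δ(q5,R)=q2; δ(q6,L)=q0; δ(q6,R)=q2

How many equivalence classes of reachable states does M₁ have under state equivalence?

States {q1,q4} cannot be reached from the start state, so discard them.
Initial partition by acceptance: {q0,q2,q5,q6} | {q3}.
Split {q0,q2,q5,q6} by δ(·,L) → {q0,q2,q6} and {q5}.
Refine {q0,q2,q6} on symbol R: members go to different blocks, giving {q0,q6} and {q2}.
Refine {q0,q6} on symbol R: members go to different blocks, giving {q0} and {q6}.
No further refinement is possible. Final partition (5 blocks): {q0} | {q3} | {q5} | {q2} | {q6}.

5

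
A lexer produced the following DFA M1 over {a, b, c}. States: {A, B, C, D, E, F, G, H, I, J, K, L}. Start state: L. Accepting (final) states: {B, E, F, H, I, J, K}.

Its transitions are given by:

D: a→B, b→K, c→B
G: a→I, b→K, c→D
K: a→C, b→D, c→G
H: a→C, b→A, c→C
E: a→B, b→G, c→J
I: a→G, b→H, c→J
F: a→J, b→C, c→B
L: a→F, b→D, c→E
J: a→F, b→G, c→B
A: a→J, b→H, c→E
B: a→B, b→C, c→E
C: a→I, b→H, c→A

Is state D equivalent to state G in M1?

No

Start with accepting vs non-accepting: {B,E,F,H,I,J,K} | {A,C,D,G,L}.
Refine {B,E,F,H,I,J,K} on symbol a: members go to different blocks, giving {B,E,F,J} and {H,I,K}.
On input a, block {A,C,D,G,L} splits into {A,D,L} and {C,G}.
Refine {A,D,L} on symbol b: members go to different blocks, giving {A,D} and {L}.
On input b, block {H,I,K} splits into {H,K} and {I}.
No further refinement is possible. Final partition (6 blocks): {B,E,F,J} | {A,D} | {H,K} | {C,G} | {L} | {I}.
D and G end up in different blocks, so they are distinguishable. For instance, the string 'c' is accepted from only D.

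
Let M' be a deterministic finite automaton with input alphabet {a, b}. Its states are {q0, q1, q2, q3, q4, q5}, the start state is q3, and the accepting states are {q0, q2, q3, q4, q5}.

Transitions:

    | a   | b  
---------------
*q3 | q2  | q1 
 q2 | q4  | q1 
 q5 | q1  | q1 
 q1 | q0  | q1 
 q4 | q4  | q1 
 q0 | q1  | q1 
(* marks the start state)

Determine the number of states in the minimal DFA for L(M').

Reachable states from the start: {q0,q1,q2,q3,q4}. Unreachable: {q5} — drop them.
P0 = {q0,q2,q3,q4} | {q1}.
On input a, block {q0,q2,q3,q4} splits into {q2,q3,q4} and {q0}.
The partition is now stable with 3 blocks: {q2,q3,q4} | {q1} | {q0}.

3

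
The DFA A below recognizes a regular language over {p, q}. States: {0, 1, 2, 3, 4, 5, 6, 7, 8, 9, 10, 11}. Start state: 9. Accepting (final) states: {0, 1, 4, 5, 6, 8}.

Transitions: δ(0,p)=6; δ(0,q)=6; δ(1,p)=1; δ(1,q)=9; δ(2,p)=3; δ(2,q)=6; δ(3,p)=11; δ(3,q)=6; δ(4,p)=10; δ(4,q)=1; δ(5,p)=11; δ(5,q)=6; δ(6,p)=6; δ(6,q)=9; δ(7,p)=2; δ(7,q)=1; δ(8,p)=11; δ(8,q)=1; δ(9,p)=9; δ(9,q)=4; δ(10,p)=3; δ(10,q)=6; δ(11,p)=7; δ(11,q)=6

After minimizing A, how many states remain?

Reachable states from the start: {1,2,3,4,6,7,9,10,11}. Unreachable: {0,5,8} — drop them.
Start with accepting vs non-accepting: {1,4,6} | {2,3,7,9,10,11}.
Refine {1,4,6} on symbol p: members go to different blocks, giving {1,6} and {4}.
On input q, block {2,3,7,9,10,11} splits into {2,3,7,10,11} and {9}.
Stable partition: {1,6} | {2,3,7,10,11} | {4} | {9} — 4 equivalence classes.

4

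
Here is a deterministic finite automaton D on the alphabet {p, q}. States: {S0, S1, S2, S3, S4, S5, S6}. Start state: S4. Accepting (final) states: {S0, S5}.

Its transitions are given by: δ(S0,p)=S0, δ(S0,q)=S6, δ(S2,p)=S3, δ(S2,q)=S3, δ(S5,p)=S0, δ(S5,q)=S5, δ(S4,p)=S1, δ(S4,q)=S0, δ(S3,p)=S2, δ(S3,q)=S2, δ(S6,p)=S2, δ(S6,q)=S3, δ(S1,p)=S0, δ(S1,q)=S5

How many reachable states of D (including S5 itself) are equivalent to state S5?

Initial partition by acceptance: {S0,S5} | {S1,S2,S3,S4,S6}.
Split {S0,S5} by δ(·,q) → {S0} and {S5}.
On input p, block {S1,S2,S3,S4,S6} splits into {S2,S3,S4,S6} and {S1}.
Refine {S2,S3,S4,S6} on symbol p: members go to different blocks, giving {S2,S3,S6} and {S4}.
No further refinement is possible. Final partition (5 blocks): {S0} | {S2,S3,S6} | {S5} | {S1} | {S4}.
State S5 belongs to the block {S5}, which has 1 states.

1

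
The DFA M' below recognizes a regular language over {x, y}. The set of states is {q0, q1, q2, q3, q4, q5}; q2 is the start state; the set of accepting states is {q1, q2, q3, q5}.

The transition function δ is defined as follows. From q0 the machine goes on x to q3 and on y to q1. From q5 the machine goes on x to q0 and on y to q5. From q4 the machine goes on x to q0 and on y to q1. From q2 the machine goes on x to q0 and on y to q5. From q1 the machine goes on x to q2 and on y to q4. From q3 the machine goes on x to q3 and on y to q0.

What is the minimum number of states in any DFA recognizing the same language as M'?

5

Initial partition by acceptance: {q1,q2,q3,q5} | {q0,q4}.
Split {q1,q2,q3,q5} by δ(·,x) → {q1,q3} and {q2,q5}.
Split {q1,q3} by δ(·,x) → {q1} and {q3}.
Split {q0,q4} by δ(·,x) → {q0} and {q4}.
Stable partition: {q1} | {q0} | {q2,q5} | {q3} | {q4} — 5 equivalence classes.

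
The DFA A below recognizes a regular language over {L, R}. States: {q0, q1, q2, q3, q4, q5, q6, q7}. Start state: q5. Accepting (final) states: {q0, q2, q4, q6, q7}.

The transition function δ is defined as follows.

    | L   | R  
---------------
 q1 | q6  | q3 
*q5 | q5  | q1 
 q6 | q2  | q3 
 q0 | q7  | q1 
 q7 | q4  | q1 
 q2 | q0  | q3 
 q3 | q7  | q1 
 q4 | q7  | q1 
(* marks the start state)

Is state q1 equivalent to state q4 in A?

No

All states are reachable from the start state.
Initial partition by acceptance: {q0,q2,q4,q6,q7} | {q1,q3,q5}.
Split {q1,q3,q5} by δ(·,L) → {q1,q3} and {q5}.
The partition is now stable with 3 blocks: {q0,q2,q4,q6,q7} | {q1,q3} | {q5}.
q1 and q4 end up in different blocks, so they are distinguishable. For instance, the string 'ε' is accepted from only q4.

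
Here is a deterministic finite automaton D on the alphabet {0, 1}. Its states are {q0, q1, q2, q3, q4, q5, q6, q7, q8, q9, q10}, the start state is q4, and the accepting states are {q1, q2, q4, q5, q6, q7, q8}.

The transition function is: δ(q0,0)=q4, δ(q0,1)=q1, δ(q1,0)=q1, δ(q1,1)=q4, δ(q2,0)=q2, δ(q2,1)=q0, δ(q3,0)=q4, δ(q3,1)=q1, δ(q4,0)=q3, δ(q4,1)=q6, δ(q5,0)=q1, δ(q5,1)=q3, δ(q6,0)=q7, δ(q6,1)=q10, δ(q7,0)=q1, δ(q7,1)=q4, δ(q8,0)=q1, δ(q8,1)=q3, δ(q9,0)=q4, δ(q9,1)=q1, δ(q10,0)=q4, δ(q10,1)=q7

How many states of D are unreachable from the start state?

5

BFS from q4 reaches {q1, q3, q4, q6, q7, q10}; the 5 state(s) q0, q2, q5, q8, q9 are never visited.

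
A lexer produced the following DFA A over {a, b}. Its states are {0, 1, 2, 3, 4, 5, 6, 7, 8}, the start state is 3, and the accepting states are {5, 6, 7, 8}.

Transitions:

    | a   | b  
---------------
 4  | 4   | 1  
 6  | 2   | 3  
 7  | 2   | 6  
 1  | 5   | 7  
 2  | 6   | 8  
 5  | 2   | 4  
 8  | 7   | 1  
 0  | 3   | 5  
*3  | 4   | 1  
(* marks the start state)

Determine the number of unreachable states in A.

BFS from 3 reaches {1, 2, 3, 4, 5, 6, 7, 8}; the 1 state(s) 0 are never visited.

1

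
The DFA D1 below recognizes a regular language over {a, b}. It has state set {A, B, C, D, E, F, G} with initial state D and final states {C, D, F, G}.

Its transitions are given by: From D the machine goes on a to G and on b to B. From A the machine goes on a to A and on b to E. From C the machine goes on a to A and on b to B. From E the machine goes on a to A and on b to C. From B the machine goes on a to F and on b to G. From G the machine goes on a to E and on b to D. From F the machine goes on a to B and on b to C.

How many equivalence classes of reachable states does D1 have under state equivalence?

P0 = {C,D,F,G} | {A,B,E}.
On input a, block {C,D,F,G} splits into {C,F,G} and {D}.
Split {C,F,G} by δ(·,b) → {C} and {F} and {G}.
Refine {A,B,E} on symbol a: members go to different blocks, giving {A,E} and {B}.
Refine {A,E} on symbol b: members go to different blocks, giving {A} and {E}.
No further refinement is possible. Final partition (7 blocks): {C} | {A} | {D} | {F} | {G} | {B} | {E}.

7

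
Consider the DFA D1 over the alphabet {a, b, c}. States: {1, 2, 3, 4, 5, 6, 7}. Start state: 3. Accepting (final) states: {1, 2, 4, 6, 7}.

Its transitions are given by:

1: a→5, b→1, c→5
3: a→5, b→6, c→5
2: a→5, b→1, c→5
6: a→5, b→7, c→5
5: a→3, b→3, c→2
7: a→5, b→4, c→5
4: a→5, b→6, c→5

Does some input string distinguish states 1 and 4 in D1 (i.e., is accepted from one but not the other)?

No

All states are reachable from the start state.
Start with accepting vs non-accepting: {1,2,4,6,7} | {3,5}.
Refine {3,5} on symbol b: members go to different blocks, giving {3} and {5}.
Stable partition: {1,2,4,6,7} | {3} | {5} — 3 equivalence classes.
1 and 4 lie in the same block of the stable partition, so they are equivalent — no string distinguishes them.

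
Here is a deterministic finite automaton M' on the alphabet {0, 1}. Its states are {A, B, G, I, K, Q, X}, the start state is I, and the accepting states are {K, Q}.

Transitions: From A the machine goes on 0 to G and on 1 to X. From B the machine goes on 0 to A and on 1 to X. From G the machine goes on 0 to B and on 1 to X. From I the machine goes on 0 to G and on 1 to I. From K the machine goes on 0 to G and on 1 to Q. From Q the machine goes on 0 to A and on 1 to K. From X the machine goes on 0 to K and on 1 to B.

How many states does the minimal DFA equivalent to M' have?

4

Start with accepting vs non-accepting: {K,Q} | {A,B,G,I,X}.
Split {A,B,G,I,X} by δ(·,0) → {A,B,G,I} and {X}.
On input 1, block {A,B,G,I} splits into {A,B,G} and {I}.
The partition is now stable with 4 blocks: {K,Q} | {A,B,G} | {X} | {I}.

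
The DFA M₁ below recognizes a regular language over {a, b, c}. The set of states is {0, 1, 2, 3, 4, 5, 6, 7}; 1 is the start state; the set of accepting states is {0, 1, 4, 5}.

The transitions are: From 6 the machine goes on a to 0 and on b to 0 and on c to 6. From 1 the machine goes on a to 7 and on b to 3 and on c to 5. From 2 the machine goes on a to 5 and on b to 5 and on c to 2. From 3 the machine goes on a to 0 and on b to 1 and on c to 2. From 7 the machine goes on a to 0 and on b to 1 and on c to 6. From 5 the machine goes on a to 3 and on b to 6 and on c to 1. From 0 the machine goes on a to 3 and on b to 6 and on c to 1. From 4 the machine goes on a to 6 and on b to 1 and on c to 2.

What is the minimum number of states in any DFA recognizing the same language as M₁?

States {4} cannot be reached from the start state, so discard them.
Initial partition by acceptance: {0,1,5} | {2,3,6,7}.
No further refinement is possible. Final partition (2 blocks): {0,1,5} | {2,3,6,7}.

2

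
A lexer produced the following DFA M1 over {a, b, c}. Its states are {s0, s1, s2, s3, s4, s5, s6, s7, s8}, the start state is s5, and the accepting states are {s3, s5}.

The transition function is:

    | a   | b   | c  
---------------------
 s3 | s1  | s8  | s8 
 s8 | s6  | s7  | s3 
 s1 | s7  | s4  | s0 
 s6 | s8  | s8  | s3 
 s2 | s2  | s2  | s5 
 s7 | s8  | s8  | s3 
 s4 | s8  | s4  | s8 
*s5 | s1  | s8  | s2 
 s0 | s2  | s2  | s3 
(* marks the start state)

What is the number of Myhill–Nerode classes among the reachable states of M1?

3

Every state is reachable, so we keep all 9.
Initial partition by acceptance: {s3,s5} | {s0,s1,s2,s4,s6,s7,s8}.
On input c, block {s0,s1,s2,s4,s6,s7,s8} splits into {s0,s2,s6,s7,s8} and {s1,s4}.
Stable partition: {s3,s5} | {s0,s2,s6,s7,s8} | {s1,s4} — 3 equivalence classes.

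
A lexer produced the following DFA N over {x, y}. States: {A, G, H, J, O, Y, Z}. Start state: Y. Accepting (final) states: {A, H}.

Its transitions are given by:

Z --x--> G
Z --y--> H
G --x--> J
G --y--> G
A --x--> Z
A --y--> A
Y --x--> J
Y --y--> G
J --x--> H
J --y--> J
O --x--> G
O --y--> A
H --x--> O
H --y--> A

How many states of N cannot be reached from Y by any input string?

Every one of the 7 states is reachable from Y.

0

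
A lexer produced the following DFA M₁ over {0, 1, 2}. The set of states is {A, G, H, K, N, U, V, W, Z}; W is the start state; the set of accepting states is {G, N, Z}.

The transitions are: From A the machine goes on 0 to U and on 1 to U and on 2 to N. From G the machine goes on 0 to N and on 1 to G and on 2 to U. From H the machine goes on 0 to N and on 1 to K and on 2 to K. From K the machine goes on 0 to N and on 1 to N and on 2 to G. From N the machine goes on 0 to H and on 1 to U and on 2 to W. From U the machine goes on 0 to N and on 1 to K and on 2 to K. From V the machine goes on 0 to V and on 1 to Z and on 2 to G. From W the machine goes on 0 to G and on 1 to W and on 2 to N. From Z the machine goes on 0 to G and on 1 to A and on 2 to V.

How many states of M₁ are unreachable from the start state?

BFS from W reaches {G, H, K, N, U, W}; the 3 state(s) A, V, Z are never visited.

3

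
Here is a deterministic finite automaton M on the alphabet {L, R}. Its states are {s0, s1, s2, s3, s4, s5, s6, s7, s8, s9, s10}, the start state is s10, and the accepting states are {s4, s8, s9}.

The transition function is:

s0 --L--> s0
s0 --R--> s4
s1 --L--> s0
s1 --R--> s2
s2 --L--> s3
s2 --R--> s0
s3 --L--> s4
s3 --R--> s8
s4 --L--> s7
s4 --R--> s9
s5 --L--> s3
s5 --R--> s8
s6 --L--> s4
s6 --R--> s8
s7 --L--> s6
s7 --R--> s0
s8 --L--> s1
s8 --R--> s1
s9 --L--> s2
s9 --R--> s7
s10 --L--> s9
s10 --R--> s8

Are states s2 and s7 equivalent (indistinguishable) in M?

States {s5} cannot be reached from the start state, so discard them.
P0 = {s4,s8,s9} | {s0,s1,s2,s3,s6,s7,s10}.
Refine {s4,s8,s9} on symbol R: members go to different blocks, giving {s8,s9} and {s4}.
Refine {s0,s1,s2,s3,s6,s7,s10} on symbol L: members go to different blocks, giving {s0,s1,s2,s7} and {s3,s6} and {s10}.
On input L, block {s0,s1,s2,s7} splits into {s0,s1} and {s2,s7}.
Split {s8,s9} by δ(·,L) → {s8} and {s9}.
On input R, block {s0,s1} splits into {s0} and {s1}.
The partition is now stable with 8 blocks: {s8} | {s0} | {s4} | {s3,s6} | {s10} | {s2,s7} | {s9} | {s1}.
s2 and s7 lie in the same block of the stable partition, so they are equivalent — no string distinguishes them.

Yes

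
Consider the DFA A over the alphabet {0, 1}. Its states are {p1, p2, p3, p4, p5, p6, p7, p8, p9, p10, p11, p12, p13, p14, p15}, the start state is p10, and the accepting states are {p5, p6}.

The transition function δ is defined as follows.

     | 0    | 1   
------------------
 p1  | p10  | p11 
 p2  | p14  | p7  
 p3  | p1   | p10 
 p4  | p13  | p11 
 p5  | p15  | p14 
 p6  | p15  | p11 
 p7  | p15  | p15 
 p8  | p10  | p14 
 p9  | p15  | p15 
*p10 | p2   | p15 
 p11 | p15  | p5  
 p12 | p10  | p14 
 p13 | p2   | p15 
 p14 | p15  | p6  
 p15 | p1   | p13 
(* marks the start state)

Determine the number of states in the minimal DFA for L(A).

7

Reachable states from the start: {p1,p2,p5,p6,p7,p10,p11,p13,p14,p15}. Unreachable: {p3,p4,p8,p9,p12} — drop them.
Start with accepting vs non-accepting: {p5,p6} | {p1,p2,p7,p10,p11,p13,p14,p15}.
Refine {p1,p2,p7,p10,p11,p13,p14,p15} on symbol 1: members go to different blocks, giving {p1,p2,p7,p10,p13,p15} and {p11,p14}.
Refine {p1,p2,p7,p10,p13,p15} on symbol 0: members go to different blocks, giving {p1,p7,p10,p13,p15} and {p2}.
On input 0, block {p1,p7,p10,p13,p15} splits into {p1,p7,p15} and {p10,p13}.
Refine {p1,p7,p15} on symbol 0: members go to different blocks, giving {p7,p15} and {p1}.
Refine {p7,p15} on symbol 0: members go to different blocks, giving {p7} and {p15}.
No further refinement is possible. Final partition (7 blocks): {p5,p6} | {p7} | {p11,p14} | {p2} | {p10,p13} | {p1} | {p15}.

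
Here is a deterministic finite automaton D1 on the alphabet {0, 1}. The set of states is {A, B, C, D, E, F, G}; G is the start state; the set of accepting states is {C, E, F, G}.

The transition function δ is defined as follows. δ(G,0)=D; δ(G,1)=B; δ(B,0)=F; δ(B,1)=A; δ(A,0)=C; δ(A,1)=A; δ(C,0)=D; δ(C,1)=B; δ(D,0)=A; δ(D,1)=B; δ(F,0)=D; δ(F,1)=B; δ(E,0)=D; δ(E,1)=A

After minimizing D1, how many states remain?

First remove the unreachable states {E}; 6 states remain.
Initial partition by acceptance: {C,F,G} | {A,B,D}.
Refine {A,B,D} on symbol 0: members go to different blocks, giving {A,B} and {D}.
Stable partition: {C,F,G} | {A,B} | {D} — 3 equivalence classes.

3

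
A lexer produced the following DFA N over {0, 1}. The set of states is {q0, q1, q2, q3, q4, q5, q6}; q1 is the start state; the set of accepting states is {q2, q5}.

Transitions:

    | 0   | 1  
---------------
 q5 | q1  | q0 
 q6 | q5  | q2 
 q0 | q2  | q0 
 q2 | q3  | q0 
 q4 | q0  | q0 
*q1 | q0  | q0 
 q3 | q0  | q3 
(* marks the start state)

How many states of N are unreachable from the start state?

Starting at q1 and following transitions, the reachable set is {q0, q1, q2, q3}. That leaves q4, q5, q6 unreachable — 3 in total.

3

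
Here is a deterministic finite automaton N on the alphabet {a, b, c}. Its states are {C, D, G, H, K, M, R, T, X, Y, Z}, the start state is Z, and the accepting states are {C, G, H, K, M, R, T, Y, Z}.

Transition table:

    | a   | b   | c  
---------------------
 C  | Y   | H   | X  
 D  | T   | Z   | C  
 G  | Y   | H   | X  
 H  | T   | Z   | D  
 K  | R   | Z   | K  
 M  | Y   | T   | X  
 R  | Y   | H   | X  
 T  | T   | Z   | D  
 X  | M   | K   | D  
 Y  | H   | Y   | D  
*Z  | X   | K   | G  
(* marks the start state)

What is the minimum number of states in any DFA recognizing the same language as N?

P0 = {C,G,H,K,M,R,T,Y,Z} | {D,X}.
Split {C,G,H,K,M,R,T,Y,Z} by δ(·,a) → {C,G,H,K,M,R,T,Y} and {Z}.
Refine {C,G,H,K,M,R,T,Y} on symbol b: members go to different blocks, giving {C,G,M,R,Y} and {H,K,T}.
Refine {C,G,M,R,Y} on symbol a: members go to different blocks, giving {C,G,M,R} and {Y}.
On input a, block {D,X} splits into {X} and {D}.
Split {H,K,T} by δ(·,a) → {H,T} and {K}.
No further refinement is possible. Final partition (7 blocks): {C,G,M,R} | {X} | {Z} | {H,T} | {Y} | {D} | {K}.

7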